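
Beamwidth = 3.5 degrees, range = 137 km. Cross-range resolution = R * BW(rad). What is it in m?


BW_rad = 0.061086524
CR = 137000 * 0.061086524 = 8368.9 m

8368.9 m


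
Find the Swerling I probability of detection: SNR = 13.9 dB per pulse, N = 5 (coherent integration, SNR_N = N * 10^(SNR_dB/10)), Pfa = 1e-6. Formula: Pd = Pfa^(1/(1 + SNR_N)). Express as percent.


SNR_lin = 10^(13.9/10) = 24.54709
SNR_N = 5 * 24.54709 = 122.73545
1/(1 + SNR_N) = 1/123.73545 = 0.0080818
Pd = (1e-6)^0.0080818 = 0.89435
Pd = 89.4%

89.4%


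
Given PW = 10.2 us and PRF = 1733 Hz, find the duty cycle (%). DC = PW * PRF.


DC = 10.2e-6 * 1733 * 100 = 1.77%

1.77%


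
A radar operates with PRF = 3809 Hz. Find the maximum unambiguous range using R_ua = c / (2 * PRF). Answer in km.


R_ua = 3e8 / (2 * 3809) = 39380.4 m = 39.4 km

39.4 km


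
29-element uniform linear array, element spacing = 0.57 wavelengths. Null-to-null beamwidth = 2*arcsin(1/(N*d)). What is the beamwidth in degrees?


1/(N*d) = 1/(29*0.57) = 0.060496
BW = 2*arcsin(0.060496) = 6.9 degrees

6.9 degrees


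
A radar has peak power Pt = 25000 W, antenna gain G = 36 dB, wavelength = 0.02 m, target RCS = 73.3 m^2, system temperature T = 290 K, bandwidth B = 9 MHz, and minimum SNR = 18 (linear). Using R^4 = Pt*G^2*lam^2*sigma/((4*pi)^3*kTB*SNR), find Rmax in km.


G_lin = 10^(36/10) = 3981.071706
R^4 = 25000 * 3981.071706^2 * 0.02^2 * 73.3 / ((4*pi)^3 * 1.38e-23 * 290 * 9000000.0 * 18)
R^4 = 9.02989e18 m^4
R_max = (9.02989e18)^(1/4) = 54817.7 m = 54.8 km

54.8 km


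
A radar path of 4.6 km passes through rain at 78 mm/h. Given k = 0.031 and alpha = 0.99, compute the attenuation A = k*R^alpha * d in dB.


gamma = 0.031 * 78^0.99 = 2.314917 dB/km
A = 2.314917 * 4.6 = 10.65 dB

10.65 dB


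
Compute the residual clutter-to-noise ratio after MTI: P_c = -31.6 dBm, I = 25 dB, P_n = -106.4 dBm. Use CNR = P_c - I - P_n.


CNR = -31.6 - 25 - (-106.4) = 49.8 dB

49.8 dB


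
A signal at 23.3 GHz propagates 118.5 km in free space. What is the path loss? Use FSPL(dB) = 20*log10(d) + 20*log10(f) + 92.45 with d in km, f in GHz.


20*log10(118.5) = 41.47
20*log10(23.3) = 27.35
FSPL = 161.3 dB

161.3 dB


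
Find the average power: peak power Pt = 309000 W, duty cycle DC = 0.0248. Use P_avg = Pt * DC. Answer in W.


P_avg = 309000 * 0.0248 = 7663.2 W

7663.2 W


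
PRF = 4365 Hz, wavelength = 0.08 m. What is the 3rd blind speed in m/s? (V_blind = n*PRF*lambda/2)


V_blind = 3 * 4365 * 0.08 / 2 = 523.8 m/s

523.8 m/s


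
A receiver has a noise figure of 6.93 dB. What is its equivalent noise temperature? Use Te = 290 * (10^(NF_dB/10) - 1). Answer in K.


NF_lin = 10^(6.93/10) = 4.931738
Te = 290 * (4.931738 - 1) = 1140.2 K

1140.2 K


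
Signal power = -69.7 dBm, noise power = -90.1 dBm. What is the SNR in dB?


SNR = -69.7 - (-90.1) = 20.4 dB

20.4 dB


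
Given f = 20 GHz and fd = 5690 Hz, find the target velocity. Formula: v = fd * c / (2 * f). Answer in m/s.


v = 5690 * 3e8 / (2 * 20000000000.0) = 42.7 m/s

42.7 m/s


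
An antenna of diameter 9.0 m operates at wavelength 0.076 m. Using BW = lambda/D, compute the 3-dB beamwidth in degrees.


BW_rad = 0.076 / 9.0 = 0.008444
BW_deg = 0.48 degrees

0.48 degrees


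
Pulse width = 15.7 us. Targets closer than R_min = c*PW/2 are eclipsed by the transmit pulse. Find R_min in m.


R_min = 3e8 * 15.7e-6 / 2 = 2355.0 m

2355.0 m


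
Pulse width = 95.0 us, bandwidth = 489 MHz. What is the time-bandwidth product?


TBP = 95.0 * 489 = 46455.0

46455.0


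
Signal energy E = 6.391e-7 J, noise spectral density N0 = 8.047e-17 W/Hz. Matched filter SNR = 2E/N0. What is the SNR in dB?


SNR_lin = 2 * 6.391e-7 / 8.047e-17 = 1.588e10
SNR_dB = 10*log10(1.588e10) = 102.0 dB

102.0 dB


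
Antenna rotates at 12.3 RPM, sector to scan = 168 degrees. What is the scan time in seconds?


t = 168 / (12.3 * 360) * 60 = 2.28 s

2.28 s


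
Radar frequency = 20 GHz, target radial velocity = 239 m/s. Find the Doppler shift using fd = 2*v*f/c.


fd = 2 * 239 * 20000000000.0 / 3e8 = 31866.7 Hz

31866.7 Hz


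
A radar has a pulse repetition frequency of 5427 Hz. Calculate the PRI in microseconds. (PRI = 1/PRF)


PRI = 1/5427 = 0.0001842639 s = 184.3 us

184.3 us


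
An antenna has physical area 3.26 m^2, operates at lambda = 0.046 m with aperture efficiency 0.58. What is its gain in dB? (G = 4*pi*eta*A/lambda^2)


G_linear = 4*pi*0.58*3.26/0.046^2 = 11228.97
G_dB = 10*log10(11228.97) = 40.5 dB

40.5 dB


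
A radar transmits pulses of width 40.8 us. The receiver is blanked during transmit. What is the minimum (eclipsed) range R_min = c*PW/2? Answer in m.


R_min = 3e8 * 40.8e-6 / 2 = 6120.0 m

6120.0 m


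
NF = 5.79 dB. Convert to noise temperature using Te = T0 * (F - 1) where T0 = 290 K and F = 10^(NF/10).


NF_lin = 10^(5.79/10) = 3.79315
Te = 290 * (3.79315 - 1) = 810.0 K

810.0 K


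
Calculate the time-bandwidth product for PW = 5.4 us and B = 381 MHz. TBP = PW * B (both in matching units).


TBP = 5.4 * 381 = 2057.4

2057.4


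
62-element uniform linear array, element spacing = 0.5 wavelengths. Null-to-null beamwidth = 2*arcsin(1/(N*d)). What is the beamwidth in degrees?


1/(N*d) = 1/(62*0.5) = 0.032258
BW = 2*arcsin(0.032258) = 3.7 degrees

3.7 degrees


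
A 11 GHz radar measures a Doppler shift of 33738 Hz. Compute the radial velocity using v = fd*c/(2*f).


v = 33738 * 3e8 / (2 * 11000000000.0) = 460.1 m/s

460.1 m/s


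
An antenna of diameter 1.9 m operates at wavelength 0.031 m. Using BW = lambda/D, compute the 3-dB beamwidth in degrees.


BW_rad = 0.031 / 1.9 = 0.016316
BW_deg = 0.93 degrees

0.93 degrees


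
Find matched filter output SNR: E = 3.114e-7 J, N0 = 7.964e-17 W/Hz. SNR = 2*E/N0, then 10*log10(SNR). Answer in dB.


SNR_lin = 2 * 3.114e-7 / 7.964e-17 = 7.82e9
SNR_dB = 10*log10(7.82e9) = 98.9 dB

98.9 dB


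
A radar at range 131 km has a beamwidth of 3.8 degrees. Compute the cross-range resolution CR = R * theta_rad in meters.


BW_rad = 0.066322512
CR = 131000 * 0.066322512 = 8688.2 m

8688.2 m


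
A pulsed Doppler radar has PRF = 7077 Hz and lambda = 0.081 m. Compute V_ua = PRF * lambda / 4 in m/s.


V_ua = 7077 * 0.081 / 4 = 143.3 m/s

143.3 m/s


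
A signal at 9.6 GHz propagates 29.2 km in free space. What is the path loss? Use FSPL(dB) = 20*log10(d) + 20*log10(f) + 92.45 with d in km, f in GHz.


20*log10(29.2) = 29.31
20*log10(9.6) = 19.65
FSPL = 141.4 dB

141.4 dB


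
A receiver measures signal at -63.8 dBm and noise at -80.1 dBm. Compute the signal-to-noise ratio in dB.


SNR = -63.8 - (-80.1) = 16.3 dB

16.3 dB


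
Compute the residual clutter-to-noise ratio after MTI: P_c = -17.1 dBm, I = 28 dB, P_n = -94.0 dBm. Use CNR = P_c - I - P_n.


CNR = -17.1 - 28 - (-94.0) = 48.9 dB

48.9 dB


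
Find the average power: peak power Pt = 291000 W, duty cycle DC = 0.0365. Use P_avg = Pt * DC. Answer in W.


P_avg = 291000 * 0.0365 = 10621.5 W

10621.5 W


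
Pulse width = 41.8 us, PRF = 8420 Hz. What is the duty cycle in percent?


DC = 41.8e-6 * 8420 * 100 = 35.2%

35.2%


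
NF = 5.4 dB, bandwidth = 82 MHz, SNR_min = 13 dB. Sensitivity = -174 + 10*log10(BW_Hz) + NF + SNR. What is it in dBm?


10*log10(82000000.0) = 79.14
S = -174 + 79.14 + 5.4 + 13 = -76.5 dBm

-76.5 dBm


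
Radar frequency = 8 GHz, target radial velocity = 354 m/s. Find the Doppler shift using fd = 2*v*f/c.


fd = 2 * 354 * 8000000000.0 / 3e8 = 18880.0 Hz

18880.0 Hz


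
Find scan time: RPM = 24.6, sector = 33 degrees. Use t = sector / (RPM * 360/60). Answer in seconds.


t = 33 / (24.6 * 360) * 60 = 0.22 s

0.22 s


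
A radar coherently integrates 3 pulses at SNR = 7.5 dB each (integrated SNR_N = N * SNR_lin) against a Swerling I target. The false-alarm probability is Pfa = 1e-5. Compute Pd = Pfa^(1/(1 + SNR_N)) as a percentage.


SNR_lin = 10^(7.5/10) = 5.62341
SNR_N = 3 * 5.62341 = 16.87023
1/(1 + SNR_N) = 1/17.87023 = 0.055959
Pd = (1e-5)^0.055959 = 0.52506
Pd = 52.5%

52.5%


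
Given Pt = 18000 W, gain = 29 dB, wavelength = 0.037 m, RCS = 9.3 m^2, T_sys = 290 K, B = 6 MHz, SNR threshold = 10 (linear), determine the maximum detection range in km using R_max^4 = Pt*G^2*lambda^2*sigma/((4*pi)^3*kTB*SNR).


G_lin = 10^(29/10) = 794.328235
R^4 = 18000 * 794.328235^2 * 0.037^2 * 9.3 / ((4*pi)^3 * 1.38e-23 * 290 * 6000000.0 * 10)
R^4 = 3.0346e17 m^4
R_max = (3.0346e17)^(1/4) = 23470.7 m = 23.5 km

23.5 km


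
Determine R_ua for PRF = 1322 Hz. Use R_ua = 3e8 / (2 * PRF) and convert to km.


R_ua = 3e8 / (2 * 1322) = 113464.4 m = 113.5 km

113.5 km


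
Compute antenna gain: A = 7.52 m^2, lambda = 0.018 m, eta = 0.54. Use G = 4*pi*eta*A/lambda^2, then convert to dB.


G_linear = 4*pi*0.54*7.52/0.018^2 = 157498.51
G_dB = 10*log10(157498.51) = 52.0 dB

52.0 dB


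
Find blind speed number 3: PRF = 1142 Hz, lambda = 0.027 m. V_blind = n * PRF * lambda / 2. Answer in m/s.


V_blind = 3 * 1142 * 0.027 / 2 = 46.3 m/s

46.3 m/s


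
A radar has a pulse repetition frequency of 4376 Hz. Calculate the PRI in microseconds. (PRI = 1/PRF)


PRI = 1/4376 = 0.0002285192 s = 228.5 us

228.5 us


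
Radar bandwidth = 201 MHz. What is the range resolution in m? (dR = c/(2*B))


dR = 3e8 / (2 * 201000000.0) = 0.75 m

0.75 m


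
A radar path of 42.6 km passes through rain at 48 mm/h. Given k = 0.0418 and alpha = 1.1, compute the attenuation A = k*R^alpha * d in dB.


gamma = 0.0418 * 48^1.1 = 2.954892 dB/km
A = 2.954892 * 42.6 = 125.88 dB

125.88 dB


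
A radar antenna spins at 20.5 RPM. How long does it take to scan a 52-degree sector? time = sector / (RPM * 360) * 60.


t = 52 / (20.5 * 360) * 60 = 0.42 s

0.42 s


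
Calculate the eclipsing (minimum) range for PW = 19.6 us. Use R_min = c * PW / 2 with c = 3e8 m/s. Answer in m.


R_min = 3e8 * 19.6e-6 / 2 = 2940.0 m

2940.0 m


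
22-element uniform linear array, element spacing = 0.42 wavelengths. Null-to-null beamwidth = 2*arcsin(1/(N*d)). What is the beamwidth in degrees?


1/(N*d) = 1/(22*0.42) = 0.108225
BW = 2*arcsin(0.108225) = 12.4 degrees

12.4 degrees


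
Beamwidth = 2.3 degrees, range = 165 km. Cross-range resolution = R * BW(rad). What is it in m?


BW_rad = 0.040142573
CR = 165000 * 0.040142573 = 6623.5 m

6623.5 m


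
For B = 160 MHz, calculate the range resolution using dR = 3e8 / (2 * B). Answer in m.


dR = 3e8 / (2 * 160000000.0) = 0.94 m

0.94 m


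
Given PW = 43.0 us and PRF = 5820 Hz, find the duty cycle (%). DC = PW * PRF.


DC = 43.0e-6 * 5820 * 100 = 25.03%

25.03%


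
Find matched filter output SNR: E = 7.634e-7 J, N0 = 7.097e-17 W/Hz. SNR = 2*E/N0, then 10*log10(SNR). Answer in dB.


SNR_lin = 2 * 7.634e-7 / 7.097e-17 = 2.151e10
SNR_dB = 10*log10(2.151e10) = 103.3 dB

103.3 dB


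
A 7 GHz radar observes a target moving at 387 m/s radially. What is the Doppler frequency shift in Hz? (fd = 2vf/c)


fd = 2 * 387 * 7000000000.0 / 3e8 = 18060.0 Hz

18060.0 Hz


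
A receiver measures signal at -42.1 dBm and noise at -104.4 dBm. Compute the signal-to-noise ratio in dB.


SNR = -42.1 - (-104.4) = 62.3 dB

62.3 dB


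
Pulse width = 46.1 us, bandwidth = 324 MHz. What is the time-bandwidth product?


TBP = 46.1 * 324 = 14936.4

14936.4


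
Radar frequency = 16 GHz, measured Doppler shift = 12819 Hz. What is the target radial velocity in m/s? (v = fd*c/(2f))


v = 12819 * 3e8 / (2 * 16000000000.0) = 120.2 m/s

120.2 m/s


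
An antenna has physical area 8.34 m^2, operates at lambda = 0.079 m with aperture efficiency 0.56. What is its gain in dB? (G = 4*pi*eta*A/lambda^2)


G_linear = 4*pi*0.56*8.34/0.079^2 = 9403.94
G_dB = 10*log10(9403.94) = 39.7 dB

39.7 dB


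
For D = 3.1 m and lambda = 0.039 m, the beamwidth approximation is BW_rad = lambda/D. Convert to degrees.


BW_rad = 0.039 / 3.1 = 0.012581
BW_deg = 0.72 degrees

0.72 degrees


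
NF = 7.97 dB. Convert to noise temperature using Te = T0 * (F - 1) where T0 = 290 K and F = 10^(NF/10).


NF_lin = 10^(7.97/10) = 6.266139
Te = 290 * (6.266139 - 1) = 1527.2 K

1527.2 K


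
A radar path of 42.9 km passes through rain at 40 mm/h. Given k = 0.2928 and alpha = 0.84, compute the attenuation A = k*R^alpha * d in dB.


gamma = 0.2928 * 40^0.84 = 6.490848 dB/km
A = 6.490848 * 42.9 = 278.46 dB

278.46 dB


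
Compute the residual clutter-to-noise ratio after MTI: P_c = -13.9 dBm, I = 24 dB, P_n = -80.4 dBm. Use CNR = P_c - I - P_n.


CNR = -13.9 - 24 - (-80.4) = 42.5 dB

42.5 dB


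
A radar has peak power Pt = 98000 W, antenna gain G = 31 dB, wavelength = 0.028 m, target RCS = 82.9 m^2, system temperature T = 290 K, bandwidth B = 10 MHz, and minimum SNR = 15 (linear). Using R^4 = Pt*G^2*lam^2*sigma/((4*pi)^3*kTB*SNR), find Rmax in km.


G_lin = 10^(31/10) = 1258.925412
R^4 = 98000 * 1258.925412^2 * 0.028^2 * 82.9 / ((4*pi)^3 * 1.38e-23 * 290 * 10000000.0 * 15)
R^4 = 8.4742e18 m^4
R_max = (8.4742e18)^(1/4) = 53954.1 m = 54.0 km

54.0 km


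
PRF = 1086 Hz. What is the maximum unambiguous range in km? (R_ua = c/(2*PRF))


R_ua = 3e8 / (2 * 1086) = 138121.5 m = 138.1 km

138.1 km


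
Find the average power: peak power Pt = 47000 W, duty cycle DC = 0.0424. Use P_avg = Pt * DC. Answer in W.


P_avg = 47000 * 0.0424 = 1992.8 W

1992.8 W


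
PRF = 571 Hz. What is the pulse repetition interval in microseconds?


PRI = 1/571 = 0.0017513135 s = 1751.3 us

1751.3 us


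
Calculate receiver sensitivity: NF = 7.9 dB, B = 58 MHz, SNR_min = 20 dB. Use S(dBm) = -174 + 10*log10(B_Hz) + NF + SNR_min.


10*log10(58000000.0) = 77.63
S = -174 + 77.63 + 7.9 + 20 = -68.5 dBm

-68.5 dBm


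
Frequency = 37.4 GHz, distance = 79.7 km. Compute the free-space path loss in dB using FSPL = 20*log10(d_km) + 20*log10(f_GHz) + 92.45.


20*log10(79.7) = 38.03
20*log10(37.4) = 31.46
FSPL = 161.9 dB

161.9 dB


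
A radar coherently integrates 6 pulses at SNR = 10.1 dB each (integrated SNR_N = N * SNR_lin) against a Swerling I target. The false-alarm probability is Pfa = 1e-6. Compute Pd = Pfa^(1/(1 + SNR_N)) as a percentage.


SNR_lin = 10^(10.1/10) = 10.23293
SNR_N = 6 * 10.23293 = 61.39758
1/(1 + SNR_N) = 1/62.39758 = 0.0160263
Pd = (1e-6)^0.0160263 = 0.80139
Pd = 80.1%

80.1%


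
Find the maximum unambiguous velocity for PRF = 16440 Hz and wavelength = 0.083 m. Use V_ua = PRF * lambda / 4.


V_ua = 16440 * 0.083 / 4 = 341.1 m/s

341.1 m/s


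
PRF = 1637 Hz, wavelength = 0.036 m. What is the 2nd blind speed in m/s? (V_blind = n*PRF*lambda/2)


V_blind = 2 * 1637 * 0.036 / 2 = 58.9 m/s

58.9 m/s


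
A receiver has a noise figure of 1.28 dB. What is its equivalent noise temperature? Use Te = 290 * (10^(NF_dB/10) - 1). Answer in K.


NF_lin = 10^(1.28/10) = 1.342765
Te = 290 * (1.342765 - 1) = 99.4 K

99.4 K


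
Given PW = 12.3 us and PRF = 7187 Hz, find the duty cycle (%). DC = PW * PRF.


DC = 12.3e-6 * 7187 * 100 = 8.84%

8.84%


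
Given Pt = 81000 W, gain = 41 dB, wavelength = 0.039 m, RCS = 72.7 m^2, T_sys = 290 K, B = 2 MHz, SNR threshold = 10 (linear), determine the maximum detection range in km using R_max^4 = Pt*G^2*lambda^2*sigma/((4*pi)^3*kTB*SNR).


G_lin = 10^(41/10) = 12589.254118
R^4 = 81000 * 12589.254118^2 * 0.039^2 * 72.7 / ((4*pi)^3 * 1.38e-23 * 290 * 2000000.0 * 10)
R^4 = 8.93742e21 m^4
R_max = (8.93742e21)^(1/4) = 307470.2 m = 307.5 km

307.5 km


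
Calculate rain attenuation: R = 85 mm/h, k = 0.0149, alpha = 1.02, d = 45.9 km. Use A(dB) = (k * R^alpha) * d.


gamma = 0.0149 * 85^1.02 = 1.384183 dB/km
A = 1.384183 * 45.9 = 63.53 dB

63.53 dB


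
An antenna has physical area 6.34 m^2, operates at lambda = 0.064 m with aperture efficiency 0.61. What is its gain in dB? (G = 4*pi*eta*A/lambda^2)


G_linear = 4*pi*0.61*6.34/0.064^2 = 11865.03
G_dB = 10*log10(11865.03) = 40.7 dB

40.7 dB


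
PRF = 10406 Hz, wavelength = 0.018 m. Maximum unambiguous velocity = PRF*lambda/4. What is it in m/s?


V_ua = 10406 * 0.018 / 4 = 46.8 m/s

46.8 m/s


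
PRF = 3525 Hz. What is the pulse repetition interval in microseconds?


PRI = 1/3525 = 0.0002836879 s = 283.7 us

283.7 us


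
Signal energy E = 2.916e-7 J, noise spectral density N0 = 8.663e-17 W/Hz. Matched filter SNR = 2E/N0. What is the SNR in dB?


SNR_lin = 2 * 2.916e-7 / 8.663e-17 = 6.732e9
SNR_dB = 10*log10(6.732e9) = 98.3 dB

98.3 dB


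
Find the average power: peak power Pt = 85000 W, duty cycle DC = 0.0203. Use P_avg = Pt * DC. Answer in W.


P_avg = 85000 * 0.0203 = 1725.5 W

1725.5 W


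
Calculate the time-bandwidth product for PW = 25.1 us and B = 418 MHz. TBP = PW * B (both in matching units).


TBP = 25.1 * 418 = 10491.8

10491.8


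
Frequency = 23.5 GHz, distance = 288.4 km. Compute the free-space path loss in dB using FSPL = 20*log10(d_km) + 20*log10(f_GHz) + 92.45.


20*log10(288.4) = 49.2
20*log10(23.5) = 27.42
FSPL = 169.1 dB

169.1 dB


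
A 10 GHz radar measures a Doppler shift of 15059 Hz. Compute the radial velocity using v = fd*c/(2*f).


v = 15059 * 3e8 / (2 * 10000000000.0) = 225.9 m/s

225.9 m/s


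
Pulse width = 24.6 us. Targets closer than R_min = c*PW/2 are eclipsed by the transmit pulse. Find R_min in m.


R_min = 3e8 * 24.6e-6 / 2 = 3690.0 m

3690.0 m


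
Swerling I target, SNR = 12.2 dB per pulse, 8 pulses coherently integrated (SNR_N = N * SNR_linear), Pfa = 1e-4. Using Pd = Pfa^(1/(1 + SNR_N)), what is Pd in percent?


SNR_lin = 10^(12.2/10) = 16.59587
SNR_N = 8 * 16.59587 = 132.76696
1/(1 + SNR_N) = 1/133.76696 = 0.0074757
Pd = (1e-4)^0.0074757 = 0.93346
Pd = 93.3%

93.3%


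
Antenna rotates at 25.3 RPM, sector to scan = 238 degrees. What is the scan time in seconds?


t = 238 / (25.3 * 360) * 60 = 1.57 s

1.57 s


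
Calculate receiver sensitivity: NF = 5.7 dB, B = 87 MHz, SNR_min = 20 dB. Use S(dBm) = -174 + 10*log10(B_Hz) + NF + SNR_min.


10*log10(87000000.0) = 79.4
S = -174 + 79.4 + 5.7 + 20 = -68.9 dBm

-68.9 dBm


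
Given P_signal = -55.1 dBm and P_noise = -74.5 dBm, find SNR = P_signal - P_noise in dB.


SNR = -55.1 - (-74.5) = 19.4 dB

19.4 dB


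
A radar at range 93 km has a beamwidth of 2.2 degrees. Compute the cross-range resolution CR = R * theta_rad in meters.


BW_rad = 0.038397244
CR = 93000 * 0.038397244 = 3570.9 m

3570.9 m


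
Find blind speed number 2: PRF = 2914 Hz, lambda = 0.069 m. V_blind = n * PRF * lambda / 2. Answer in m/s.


V_blind = 2 * 2914 * 0.069 / 2 = 201.1 m/s

201.1 m/s


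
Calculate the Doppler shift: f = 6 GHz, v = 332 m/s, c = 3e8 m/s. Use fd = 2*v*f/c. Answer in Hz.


fd = 2 * 332 * 6000000000.0 / 3e8 = 13280.0 Hz

13280.0 Hz


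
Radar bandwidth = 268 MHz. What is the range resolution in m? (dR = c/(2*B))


dR = 3e8 / (2 * 268000000.0) = 0.56 m

0.56 m


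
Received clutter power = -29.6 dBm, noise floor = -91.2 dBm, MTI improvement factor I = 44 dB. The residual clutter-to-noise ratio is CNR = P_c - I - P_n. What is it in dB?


CNR = -29.6 - 44 - (-91.2) = 17.6 dB

17.6 dB


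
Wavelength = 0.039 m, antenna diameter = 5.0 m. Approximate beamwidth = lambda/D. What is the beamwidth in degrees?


BW_rad = 0.039 / 5.0 = 0.0078
BW_deg = 0.45 degrees

0.45 degrees


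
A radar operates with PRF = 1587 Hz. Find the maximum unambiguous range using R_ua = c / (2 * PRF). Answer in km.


R_ua = 3e8 / (2 * 1587) = 94518.0 m = 94.5 km

94.5 km


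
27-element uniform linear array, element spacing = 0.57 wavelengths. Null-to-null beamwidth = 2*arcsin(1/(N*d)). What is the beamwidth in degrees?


1/(N*d) = 1/(27*0.57) = 0.064977
BW = 2*arcsin(0.064977) = 7.5 degrees

7.5 degrees


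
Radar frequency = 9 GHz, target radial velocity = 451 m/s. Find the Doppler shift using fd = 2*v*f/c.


fd = 2 * 451 * 9000000000.0 / 3e8 = 27060.0 Hz

27060.0 Hz


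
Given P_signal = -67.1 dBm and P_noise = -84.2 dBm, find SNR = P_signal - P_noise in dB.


SNR = -67.1 - (-84.2) = 17.1 dB

17.1 dB


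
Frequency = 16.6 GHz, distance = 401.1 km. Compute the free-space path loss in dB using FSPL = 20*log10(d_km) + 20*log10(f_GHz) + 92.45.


20*log10(401.1) = 52.07
20*log10(16.6) = 24.4
FSPL = 168.9 dB

168.9 dB


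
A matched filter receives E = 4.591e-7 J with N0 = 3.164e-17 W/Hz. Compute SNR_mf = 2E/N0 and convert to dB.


SNR_lin = 2 * 4.591e-7 / 3.164e-17 = 2.902e10
SNR_dB = 10*log10(2.902e10) = 104.6 dB

104.6 dB


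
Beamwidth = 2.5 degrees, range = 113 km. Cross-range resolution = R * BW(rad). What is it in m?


BW_rad = 0.043633231
CR = 113000 * 0.043633231 = 4930.6 m

4930.6 m


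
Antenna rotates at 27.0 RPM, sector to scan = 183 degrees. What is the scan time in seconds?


t = 183 / (27.0 * 360) * 60 = 1.13 s

1.13 s


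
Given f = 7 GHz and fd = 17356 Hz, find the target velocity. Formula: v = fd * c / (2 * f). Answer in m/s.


v = 17356 * 3e8 / (2 * 7000000000.0) = 371.9 m/s

371.9 m/s


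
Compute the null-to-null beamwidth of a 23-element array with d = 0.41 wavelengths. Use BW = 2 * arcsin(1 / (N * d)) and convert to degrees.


1/(N*d) = 1/(23*0.41) = 0.106045
BW = 2*arcsin(0.106045) = 12.2 degrees

12.2 degrees


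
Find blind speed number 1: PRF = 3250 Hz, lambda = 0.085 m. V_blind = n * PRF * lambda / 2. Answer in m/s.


V_blind = 1 * 3250 * 0.085 / 2 = 138.1 m/s

138.1 m/s


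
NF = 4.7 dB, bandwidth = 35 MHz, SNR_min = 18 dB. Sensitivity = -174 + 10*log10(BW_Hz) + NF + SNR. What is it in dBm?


10*log10(35000000.0) = 75.44
S = -174 + 75.44 + 4.7 + 18 = -75.9 dBm

-75.9 dBm


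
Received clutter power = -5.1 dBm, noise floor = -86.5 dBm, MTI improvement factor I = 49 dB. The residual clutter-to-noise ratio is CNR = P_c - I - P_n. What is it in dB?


CNR = -5.1 - 49 - (-86.5) = 32.4 dB

32.4 dB


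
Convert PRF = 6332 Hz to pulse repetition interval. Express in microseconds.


PRI = 1/6332 = 0.000157928 s = 157.9 us

157.9 us


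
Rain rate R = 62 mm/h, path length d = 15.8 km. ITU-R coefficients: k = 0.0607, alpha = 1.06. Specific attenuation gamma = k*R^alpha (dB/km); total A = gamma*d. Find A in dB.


gamma = 0.0607 * 62^1.06 = 4.820853 dB/km
A = 4.820853 * 15.8 = 76.17 dB

76.17 dB


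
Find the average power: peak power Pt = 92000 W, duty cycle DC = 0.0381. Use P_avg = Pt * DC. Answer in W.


P_avg = 92000 * 0.0381 = 3505.2 W

3505.2 W


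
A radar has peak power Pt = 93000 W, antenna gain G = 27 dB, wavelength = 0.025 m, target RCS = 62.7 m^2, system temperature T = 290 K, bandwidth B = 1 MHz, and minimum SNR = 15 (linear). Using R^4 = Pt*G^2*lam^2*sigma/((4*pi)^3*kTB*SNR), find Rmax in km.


G_lin = 10^(27/10) = 501.187234
R^4 = 93000 * 501.187234^2 * 0.025^2 * 62.7 / ((4*pi)^3 * 1.38e-23 * 290 * 1000000.0 * 15)
R^4 = 7.6848e18 m^4
R_max = (7.6848e18)^(1/4) = 52651.2 m = 52.7 km

52.7 km


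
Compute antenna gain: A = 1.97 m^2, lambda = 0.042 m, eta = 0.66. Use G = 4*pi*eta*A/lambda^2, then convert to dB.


G_linear = 4*pi*0.66*1.97/0.042^2 = 9262.36
G_dB = 10*log10(9262.36) = 39.7 dB

39.7 dB


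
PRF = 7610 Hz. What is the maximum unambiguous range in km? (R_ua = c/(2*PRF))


R_ua = 3e8 / (2 * 7610) = 19710.9 m = 19.7 km

19.7 km


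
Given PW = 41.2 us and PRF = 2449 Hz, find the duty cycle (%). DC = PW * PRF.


DC = 41.2e-6 * 2449 * 100 = 10.09%

10.09%


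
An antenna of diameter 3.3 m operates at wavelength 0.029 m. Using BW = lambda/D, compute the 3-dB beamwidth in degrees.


BW_rad = 0.029 / 3.3 = 0.008788
BW_deg = 0.5 degrees

0.5 degrees


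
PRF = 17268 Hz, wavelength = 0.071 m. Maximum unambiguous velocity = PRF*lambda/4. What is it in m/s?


V_ua = 17268 * 0.071 / 4 = 306.5 m/s

306.5 m/s


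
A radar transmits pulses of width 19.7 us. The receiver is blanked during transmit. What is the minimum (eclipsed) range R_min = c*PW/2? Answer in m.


R_min = 3e8 * 19.7e-6 / 2 = 2955.0 m

2955.0 m


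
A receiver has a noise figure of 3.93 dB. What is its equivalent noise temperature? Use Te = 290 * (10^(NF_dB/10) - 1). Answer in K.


NF_lin = 10^(3.93/10) = 2.471724
Te = 290 * (2.471724 - 1) = 426.8 K

426.8 K


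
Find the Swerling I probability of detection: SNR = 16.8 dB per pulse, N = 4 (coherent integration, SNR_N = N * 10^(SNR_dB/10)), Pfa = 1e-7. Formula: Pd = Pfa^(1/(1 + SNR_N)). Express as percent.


SNR_lin = 10^(16.8/10) = 47.86301
SNR_N = 4 * 47.86301 = 191.45204
1/(1 + SNR_N) = 1/192.45204 = 0.0051961
Pd = (1e-7)^0.0051961 = 0.91966
Pd = 92.0%

92.0%


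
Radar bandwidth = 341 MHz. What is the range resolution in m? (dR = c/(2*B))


dR = 3e8 / (2 * 341000000.0) = 0.44 m

0.44 m


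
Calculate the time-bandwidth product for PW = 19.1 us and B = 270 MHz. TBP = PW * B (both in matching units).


TBP = 19.1 * 270 = 5157.0

5157.0


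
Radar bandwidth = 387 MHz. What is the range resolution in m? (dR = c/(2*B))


dR = 3e8 / (2 * 387000000.0) = 0.39 m

0.39 m


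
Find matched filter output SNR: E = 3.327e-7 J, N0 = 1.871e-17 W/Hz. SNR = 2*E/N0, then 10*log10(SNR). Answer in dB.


SNR_lin = 2 * 3.327e-7 / 1.871e-17 = 3.556e10
SNR_dB = 10*log10(3.556e10) = 105.5 dB

105.5 dB


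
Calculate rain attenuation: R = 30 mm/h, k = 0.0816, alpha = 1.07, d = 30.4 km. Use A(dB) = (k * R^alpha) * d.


gamma = 0.0816 * 30^1.07 = 3.10606 dB/km
A = 3.10606 * 30.4 = 94.42 dB

94.42 dB


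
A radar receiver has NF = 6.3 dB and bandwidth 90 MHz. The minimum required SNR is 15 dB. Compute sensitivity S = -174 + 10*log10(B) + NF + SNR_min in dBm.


10*log10(90000000.0) = 79.54
S = -174 + 79.54 + 6.3 + 15 = -73.2 dBm

-73.2 dBm


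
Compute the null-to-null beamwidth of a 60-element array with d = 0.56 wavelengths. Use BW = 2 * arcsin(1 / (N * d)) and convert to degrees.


1/(N*d) = 1/(60*0.56) = 0.029762
BW = 2*arcsin(0.029762) = 3.4 degrees

3.4 degrees


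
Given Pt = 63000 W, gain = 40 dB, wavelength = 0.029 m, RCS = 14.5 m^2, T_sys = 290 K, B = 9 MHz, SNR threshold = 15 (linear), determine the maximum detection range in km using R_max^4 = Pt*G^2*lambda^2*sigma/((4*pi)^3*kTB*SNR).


G_lin = 10^(40/10) = 10000.0
R^4 = 63000 * 10000.0^2 * 0.029^2 * 14.5 / ((4*pi)^3 * 1.38e-23 * 290 * 9000000.0 * 15)
R^4 = 7.16579e19 m^4
R_max = (7.16579e19)^(1/4) = 92006.0 m = 92.0 km

92.0 km


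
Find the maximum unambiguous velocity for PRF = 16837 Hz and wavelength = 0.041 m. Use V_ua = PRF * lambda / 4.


V_ua = 16837 * 0.041 / 4 = 172.6 m/s

172.6 m/s


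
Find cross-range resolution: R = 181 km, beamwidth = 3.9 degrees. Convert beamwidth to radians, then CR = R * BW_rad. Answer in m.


BW_rad = 0.068067841
CR = 181000 * 0.068067841 = 12320.3 m

12320.3 m


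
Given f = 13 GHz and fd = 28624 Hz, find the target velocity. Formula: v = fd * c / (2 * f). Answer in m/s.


v = 28624 * 3e8 / (2 * 13000000000.0) = 330.3 m/s

330.3 m/s


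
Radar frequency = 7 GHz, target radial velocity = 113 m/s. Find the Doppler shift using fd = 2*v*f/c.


fd = 2 * 113 * 7000000000.0 / 3e8 = 5273.3 Hz

5273.3 Hz


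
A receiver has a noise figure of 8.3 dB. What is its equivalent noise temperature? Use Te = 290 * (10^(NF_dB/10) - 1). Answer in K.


NF_lin = 10^(8.3/10) = 6.76083
Te = 290 * (6.76083 - 1) = 1670.6 K

1670.6 K


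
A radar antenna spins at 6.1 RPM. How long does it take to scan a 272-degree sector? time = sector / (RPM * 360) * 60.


t = 272 / (6.1 * 360) * 60 = 7.43 s

7.43 s


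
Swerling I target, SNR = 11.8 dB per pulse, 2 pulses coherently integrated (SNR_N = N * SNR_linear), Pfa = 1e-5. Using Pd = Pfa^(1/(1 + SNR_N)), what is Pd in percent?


SNR_lin = 10^(11.8/10) = 15.13561
SNR_N = 2 * 15.13561 = 30.27122
1/(1 + SNR_N) = 1/31.27122 = 0.0319783
Pd = (1e-5)^0.0319783 = 0.692
Pd = 69.2%

69.2%


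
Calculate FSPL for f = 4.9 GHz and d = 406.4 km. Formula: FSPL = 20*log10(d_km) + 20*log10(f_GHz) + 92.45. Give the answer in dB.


20*log10(406.4) = 52.18
20*log10(4.9) = 13.8
FSPL = 158.4 dB

158.4 dB


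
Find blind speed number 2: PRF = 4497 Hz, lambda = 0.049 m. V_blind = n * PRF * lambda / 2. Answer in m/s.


V_blind = 2 * 4497 * 0.049 / 2 = 220.4 m/s

220.4 m/s


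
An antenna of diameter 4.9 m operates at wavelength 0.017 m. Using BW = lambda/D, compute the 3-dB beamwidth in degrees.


BW_rad = 0.017 / 4.9 = 0.003469
BW_deg = 0.2 degrees

0.2 degrees


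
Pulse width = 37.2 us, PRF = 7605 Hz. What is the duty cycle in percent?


DC = 37.2e-6 * 7605 * 100 = 28.29%

28.29%


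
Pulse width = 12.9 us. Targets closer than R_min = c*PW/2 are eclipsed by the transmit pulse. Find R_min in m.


R_min = 3e8 * 12.9e-6 / 2 = 1935.0 m

1935.0 m


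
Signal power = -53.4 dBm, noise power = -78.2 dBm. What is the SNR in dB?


SNR = -53.4 - (-78.2) = 24.8 dB

24.8 dB


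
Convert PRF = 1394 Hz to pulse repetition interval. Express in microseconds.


PRI = 1/1394 = 0.0007173601 s = 717.4 us

717.4 us


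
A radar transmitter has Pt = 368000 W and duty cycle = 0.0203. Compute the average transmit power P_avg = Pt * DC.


P_avg = 368000 * 0.0203 = 7470.4 W

7470.4 W


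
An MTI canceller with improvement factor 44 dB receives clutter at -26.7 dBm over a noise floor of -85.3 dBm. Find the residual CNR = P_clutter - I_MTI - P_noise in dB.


CNR = -26.7 - 44 - (-85.3) = 14.6 dB

14.6 dB


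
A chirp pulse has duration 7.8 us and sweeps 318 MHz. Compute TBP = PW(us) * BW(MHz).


TBP = 7.8 * 318 = 2480.4

2480.4


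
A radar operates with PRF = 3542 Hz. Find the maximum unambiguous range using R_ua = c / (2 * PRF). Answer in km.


R_ua = 3e8 / (2 * 3542) = 42349.0 m = 42.3 km

42.3 km


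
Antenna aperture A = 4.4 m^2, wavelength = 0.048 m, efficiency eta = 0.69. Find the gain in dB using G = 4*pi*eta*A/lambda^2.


G_linear = 4*pi*0.69*4.4/0.048^2 = 16558.81
G_dB = 10*log10(16558.81) = 42.2 dB

42.2 dB


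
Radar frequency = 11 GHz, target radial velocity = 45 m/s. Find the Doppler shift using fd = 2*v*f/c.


fd = 2 * 45 * 11000000000.0 / 3e8 = 3300.0 Hz

3300.0 Hz


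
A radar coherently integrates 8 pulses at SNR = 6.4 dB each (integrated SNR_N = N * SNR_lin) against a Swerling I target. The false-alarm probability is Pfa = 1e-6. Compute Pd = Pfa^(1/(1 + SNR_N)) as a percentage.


SNR_lin = 10^(6.4/10) = 4.36516
SNR_N = 8 * 4.36516 = 34.92128
1/(1 + SNR_N) = 1/35.92128 = 0.0278387
Pd = (1e-6)^0.0278387 = 0.68072
Pd = 68.1%

68.1%


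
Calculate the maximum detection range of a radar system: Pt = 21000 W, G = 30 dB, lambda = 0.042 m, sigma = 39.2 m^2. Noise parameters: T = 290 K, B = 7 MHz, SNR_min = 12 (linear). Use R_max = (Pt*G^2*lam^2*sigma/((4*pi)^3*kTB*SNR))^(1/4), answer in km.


G_lin = 10^(30/10) = 1000.0
R^4 = 21000 * 1000.0^2 * 0.042^2 * 39.2 / ((4*pi)^3 * 1.38e-23 * 290 * 7000000.0 * 12)
R^4 = 2.1768e18 m^4
R_max = (2.1768e18)^(1/4) = 38410.9 m = 38.4 km

38.4 km


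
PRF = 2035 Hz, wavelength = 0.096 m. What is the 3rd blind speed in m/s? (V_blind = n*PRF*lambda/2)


V_blind = 3 * 2035 * 0.096 / 2 = 293.0 m/s

293.0 m/s


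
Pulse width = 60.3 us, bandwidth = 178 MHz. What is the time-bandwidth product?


TBP = 60.3 * 178 = 10733.4

10733.4


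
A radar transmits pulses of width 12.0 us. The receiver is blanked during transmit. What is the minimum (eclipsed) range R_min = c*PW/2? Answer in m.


R_min = 3e8 * 12.0e-6 / 2 = 1800.0 m

1800.0 m


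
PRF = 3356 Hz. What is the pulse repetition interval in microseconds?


PRI = 1/3356 = 0.0002979738 s = 298.0 us

298.0 us


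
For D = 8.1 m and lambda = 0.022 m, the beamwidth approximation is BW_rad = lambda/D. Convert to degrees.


BW_rad = 0.022 / 8.1 = 0.002716
BW_deg = 0.16 degrees

0.16 degrees


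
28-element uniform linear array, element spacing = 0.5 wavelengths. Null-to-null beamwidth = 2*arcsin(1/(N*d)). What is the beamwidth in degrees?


1/(N*d) = 1/(28*0.5) = 0.071429
BW = 2*arcsin(0.071429) = 8.2 degrees

8.2 degrees


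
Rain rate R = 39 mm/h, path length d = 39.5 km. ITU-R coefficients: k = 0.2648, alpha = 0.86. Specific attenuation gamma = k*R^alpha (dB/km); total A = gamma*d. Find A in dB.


gamma = 0.2648 * 39^0.86 = 6.183488 dB/km
A = 6.183488 * 39.5 = 244.25 dB

244.25 dB


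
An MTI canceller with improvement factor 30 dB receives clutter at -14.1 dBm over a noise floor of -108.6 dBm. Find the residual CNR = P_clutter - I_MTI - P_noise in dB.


CNR = -14.1 - 30 - (-108.6) = 64.5 dB

64.5 dB


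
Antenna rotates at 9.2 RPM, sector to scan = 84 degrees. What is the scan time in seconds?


t = 84 / (9.2 * 360) * 60 = 1.52 s

1.52 s


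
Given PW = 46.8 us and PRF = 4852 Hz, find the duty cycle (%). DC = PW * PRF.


DC = 46.8e-6 * 4852 * 100 = 22.71%

22.71%


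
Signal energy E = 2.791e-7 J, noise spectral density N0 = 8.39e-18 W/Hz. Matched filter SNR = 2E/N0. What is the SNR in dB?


SNR_lin = 2 * 2.791e-7 / 8.39e-18 = 6.653e10
SNR_dB = 10*log10(6.653e10) = 108.2 dB

108.2 dB


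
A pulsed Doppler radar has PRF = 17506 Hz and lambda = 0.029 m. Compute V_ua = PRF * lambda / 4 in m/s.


V_ua = 17506 * 0.029 / 4 = 126.9 m/s

126.9 m/s


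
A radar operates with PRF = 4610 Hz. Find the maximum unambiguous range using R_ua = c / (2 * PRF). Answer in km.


R_ua = 3e8 / (2 * 4610) = 32538.0 m = 32.5 km

32.5 km


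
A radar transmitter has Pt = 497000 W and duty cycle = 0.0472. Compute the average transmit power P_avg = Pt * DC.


P_avg = 497000 * 0.0472 = 23458.4 W

23458.4 W


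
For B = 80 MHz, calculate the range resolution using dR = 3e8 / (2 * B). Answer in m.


dR = 3e8 / (2 * 80000000.0) = 1.88 m

1.88 m


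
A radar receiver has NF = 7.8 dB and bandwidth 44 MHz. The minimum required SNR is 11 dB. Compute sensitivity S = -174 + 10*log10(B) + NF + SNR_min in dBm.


10*log10(44000000.0) = 76.43
S = -174 + 76.43 + 7.8 + 11 = -78.8 dBm

-78.8 dBm


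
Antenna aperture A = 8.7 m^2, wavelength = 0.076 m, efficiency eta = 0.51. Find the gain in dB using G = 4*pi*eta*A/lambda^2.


G_linear = 4*pi*0.51*8.7/0.076^2 = 9653.22
G_dB = 10*log10(9653.22) = 39.8 dB

39.8 dB


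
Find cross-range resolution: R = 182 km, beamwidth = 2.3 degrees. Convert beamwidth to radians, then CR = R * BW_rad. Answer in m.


BW_rad = 0.040142573
CR = 182000 * 0.040142573 = 7305.9 m

7305.9 m


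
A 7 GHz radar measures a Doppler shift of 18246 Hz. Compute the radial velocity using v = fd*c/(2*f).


v = 18246 * 3e8 / (2 * 7000000000.0) = 391.0 m/s

391.0 m/s


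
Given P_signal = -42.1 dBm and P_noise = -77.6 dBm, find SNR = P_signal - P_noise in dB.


SNR = -42.1 - (-77.6) = 35.5 dB

35.5 dB


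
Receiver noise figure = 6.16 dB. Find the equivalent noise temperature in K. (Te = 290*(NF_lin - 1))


NF_lin = 10^(6.16/10) = 4.130475
Te = 290 * (4.130475 - 1) = 907.8 K

907.8 K


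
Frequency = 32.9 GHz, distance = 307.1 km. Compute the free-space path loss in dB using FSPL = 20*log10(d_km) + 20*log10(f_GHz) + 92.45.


20*log10(307.1) = 49.75
20*log10(32.9) = 30.34
FSPL = 172.5 dB

172.5 dB


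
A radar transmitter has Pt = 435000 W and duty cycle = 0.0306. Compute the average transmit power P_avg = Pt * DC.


P_avg = 435000 * 0.0306 = 13311.0 W

13311.0 W


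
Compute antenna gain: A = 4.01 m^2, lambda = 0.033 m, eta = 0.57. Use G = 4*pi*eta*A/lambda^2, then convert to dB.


G_linear = 4*pi*0.57*4.01/0.033^2 = 26375.53
G_dB = 10*log10(26375.53) = 44.2 dB

44.2 dB


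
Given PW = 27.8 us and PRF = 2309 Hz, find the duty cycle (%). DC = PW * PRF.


DC = 27.8e-6 * 2309 * 100 = 6.42%

6.42%


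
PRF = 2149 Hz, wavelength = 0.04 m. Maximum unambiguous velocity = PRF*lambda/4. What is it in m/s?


V_ua = 2149 * 0.04 / 4 = 21.5 m/s

21.5 m/s


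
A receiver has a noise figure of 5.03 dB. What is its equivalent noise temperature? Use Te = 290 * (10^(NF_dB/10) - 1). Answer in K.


NF_lin = 10^(5.03/10) = 3.184198
Te = 290 * (3.184198 - 1) = 633.4 K

633.4 K


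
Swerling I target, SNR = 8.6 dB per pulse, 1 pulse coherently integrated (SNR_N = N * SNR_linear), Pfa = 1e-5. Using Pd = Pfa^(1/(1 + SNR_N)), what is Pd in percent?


SNR_lin = 10^(8.6/10) = 7.24436
SNR_N = 1 * 7.24436 = 7.24436
1/(1 + SNR_N) = 1/8.24436 = 0.121295
Pd = (1e-5)^0.121295 = 0.24747
Pd = 24.7%

24.7%


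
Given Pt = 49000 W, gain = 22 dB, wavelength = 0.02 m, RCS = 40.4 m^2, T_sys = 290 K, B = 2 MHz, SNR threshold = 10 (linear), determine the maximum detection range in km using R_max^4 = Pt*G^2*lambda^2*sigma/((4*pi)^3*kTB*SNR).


G_lin = 10^(22/10) = 158.489319
R^4 = 49000 * 158.489319^2 * 0.02^2 * 40.4 / ((4*pi)^3 * 1.38e-23 * 290 * 2000000.0 * 10)
R^4 = 1.25228e17 m^4
R_max = (1.25228e17)^(1/4) = 18811.6 m = 18.8 km

18.8 km


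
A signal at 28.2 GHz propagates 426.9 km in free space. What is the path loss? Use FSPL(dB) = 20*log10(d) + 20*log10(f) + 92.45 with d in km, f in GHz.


20*log10(426.9) = 52.61
20*log10(28.2) = 29.0
FSPL = 174.1 dB

174.1 dB


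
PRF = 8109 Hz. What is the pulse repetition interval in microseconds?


PRI = 1/8109 = 0.0001233198 s = 123.3 us

123.3 us


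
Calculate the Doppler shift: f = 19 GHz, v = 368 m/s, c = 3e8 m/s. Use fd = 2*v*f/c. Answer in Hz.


fd = 2 * 368 * 19000000000.0 / 3e8 = 46613.3 Hz

46613.3 Hz


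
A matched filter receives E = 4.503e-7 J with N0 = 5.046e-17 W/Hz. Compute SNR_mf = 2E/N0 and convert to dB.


SNR_lin = 2 * 4.503e-7 / 5.046e-17 = 1.785e10
SNR_dB = 10*log10(1.785e10) = 102.5 dB

102.5 dB


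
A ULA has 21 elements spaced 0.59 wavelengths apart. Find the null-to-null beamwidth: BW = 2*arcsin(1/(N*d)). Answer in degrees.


1/(N*d) = 1/(21*0.59) = 0.08071
BW = 2*arcsin(0.08071) = 9.3 degrees

9.3 degrees


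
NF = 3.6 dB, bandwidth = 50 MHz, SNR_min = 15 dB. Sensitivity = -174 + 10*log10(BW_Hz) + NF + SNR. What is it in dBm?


10*log10(50000000.0) = 76.99
S = -174 + 76.99 + 3.6 + 15 = -78.4 dBm

-78.4 dBm


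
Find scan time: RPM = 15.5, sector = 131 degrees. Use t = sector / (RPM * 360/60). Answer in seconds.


t = 131 / (15.5 * 360) * 60 = 1.41 s

1.41 s


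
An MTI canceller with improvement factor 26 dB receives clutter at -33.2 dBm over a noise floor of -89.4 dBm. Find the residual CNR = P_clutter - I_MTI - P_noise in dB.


CNR = -33.2 - 26 - (-89.4) = 30.2 dB

30.2 dB


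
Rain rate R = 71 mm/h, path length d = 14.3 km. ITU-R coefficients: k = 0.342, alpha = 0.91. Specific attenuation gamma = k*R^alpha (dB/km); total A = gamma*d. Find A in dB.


gamma = 0.342 * 71^0.91 = 16.545169 dB/km
A = 16.545169 * 14.3 = 236.6 dB

236.6 dB


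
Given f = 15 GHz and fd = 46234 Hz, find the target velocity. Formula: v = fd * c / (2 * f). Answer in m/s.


v = 46234 * 3e8 / (2 * 15000000000.0) = 462.3 m/s

462.3 m/s


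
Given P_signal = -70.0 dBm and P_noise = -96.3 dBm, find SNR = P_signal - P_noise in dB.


SNR = -70.0 - (-96.3) = 26.3 dB

26.3 dB


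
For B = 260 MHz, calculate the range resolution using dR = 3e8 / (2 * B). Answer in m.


dR = 3e8 / (2 * 260000000.0) = 0.58 m

0.58 m


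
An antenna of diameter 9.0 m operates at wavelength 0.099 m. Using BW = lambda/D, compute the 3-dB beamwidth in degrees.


BW_rad = 0.099 / 9.0 = 0.011
BW_deg = 0.63 degrees

0.63 degrees


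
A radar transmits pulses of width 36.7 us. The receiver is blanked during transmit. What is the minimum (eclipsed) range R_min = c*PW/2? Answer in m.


R_min = 3e8 * 36.7e-6 / 2 = 5505.0 m

5505.0 m


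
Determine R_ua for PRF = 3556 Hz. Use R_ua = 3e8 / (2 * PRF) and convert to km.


R_ua = 3e8 / (2 * 3556) = 42182.2 m = 42.2 km

42.2 km
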